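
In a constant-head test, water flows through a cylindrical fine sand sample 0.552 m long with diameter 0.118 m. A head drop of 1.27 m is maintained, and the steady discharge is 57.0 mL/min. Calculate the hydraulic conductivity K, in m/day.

3.26

Cross-sectional area A = π·(d/2)² = π × (0.118/2)² = 0.01094 m².
Convert discharge: 57.0 mL/min = 9.500e-07 m³/s.
Darcy's law rearranged: K = Q·L / (A·Δh) = 9.500e-07 × 0.552 / (0.01094 × 1.27) = 3.776e-05 m/s = 3.262 m/day.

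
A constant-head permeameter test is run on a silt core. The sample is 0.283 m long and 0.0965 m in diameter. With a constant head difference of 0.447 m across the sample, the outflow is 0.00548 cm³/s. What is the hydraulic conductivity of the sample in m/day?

Cross-sectional area A = π·(d/2)² = π × (0.0965/2)² = 0.007314 m².
Convert discharge: 0.00548 cm³/s = 5.480e-09 m³/s.
Darcy's law rearranged: K = Q·L / (A·Δh) = 5.480e-09 × 0.283 / (0.007314 × 0.447) = 4.744e-07 m/s = 0.04099 m/day.

0.0410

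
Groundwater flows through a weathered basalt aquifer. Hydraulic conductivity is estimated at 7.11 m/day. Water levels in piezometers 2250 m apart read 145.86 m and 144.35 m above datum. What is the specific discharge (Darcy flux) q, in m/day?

0.00477

Hydraulic gradient i = (145.86 − 144.35) / 2250 = 1.51 / 2250 = 0.0006711.
Specific discharge q = K · i = 7.110 × 0.0006711 = 0.004772 m/day.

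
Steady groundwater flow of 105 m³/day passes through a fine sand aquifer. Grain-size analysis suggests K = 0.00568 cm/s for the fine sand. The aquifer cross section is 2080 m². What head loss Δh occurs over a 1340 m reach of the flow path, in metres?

Convert K: 0.00568 cm/s × 864 = 4.908 m/day.
From Q = K·A·i, i = Q / (K·A) = 105 / (4.908 × 2080) = 0.01029.
Head loss Δh = i · L = 0.01029 × 1340 = 13.78 m.

13.8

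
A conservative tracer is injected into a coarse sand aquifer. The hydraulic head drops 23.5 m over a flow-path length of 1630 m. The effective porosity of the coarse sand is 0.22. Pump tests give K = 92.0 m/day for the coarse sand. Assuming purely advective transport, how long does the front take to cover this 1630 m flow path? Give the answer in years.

0.740

Hydraulic gradient i = Δh / L = 23.5 / 1630 = 0.01442.
Darcy flux q = K · i = 92.00 × 0.01442 = 1.326 m/day.
Seepage velocity v = q / n_e = 1.326 / 0.22 = 6.029 m/day.
Travel time t = L / v = 1630 / 6.029 = 270.4 days = 0.7402 years.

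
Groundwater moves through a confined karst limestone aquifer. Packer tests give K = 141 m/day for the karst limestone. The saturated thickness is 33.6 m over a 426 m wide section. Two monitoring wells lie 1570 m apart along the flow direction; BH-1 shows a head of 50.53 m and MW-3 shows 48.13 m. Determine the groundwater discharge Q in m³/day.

3090

Cross-sectional area A = 426 × 33.6 = 14314 m².
Hydraulic gradient i = (50.53 − 48.13) / 1570 = 2.4 / 1570 = 0.001529.
Darcy's law: Q = K · A · i = 141.0 × 14314 × 0.001529 = 3085 m³/day.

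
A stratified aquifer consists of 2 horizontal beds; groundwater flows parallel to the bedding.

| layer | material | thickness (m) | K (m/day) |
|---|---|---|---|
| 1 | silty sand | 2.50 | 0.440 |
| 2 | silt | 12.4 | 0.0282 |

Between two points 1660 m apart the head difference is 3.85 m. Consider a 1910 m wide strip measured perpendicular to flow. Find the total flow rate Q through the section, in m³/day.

Flow is parallel to layering, so each bed carries its own Darcy discharge and the transmissivities add.
Σ(K_i·b_i) = 0.440×2.50 + 0.0282×12.4 = 1.450 m²/day.
Hydraulic gradient i = Δh / L = 3.85 / 1660 = 0.002319.
Q = Σ(K_i·b_i) · W · i = 1.450 × 1910 × 0.002319 = 6.422 m³/day.

6.42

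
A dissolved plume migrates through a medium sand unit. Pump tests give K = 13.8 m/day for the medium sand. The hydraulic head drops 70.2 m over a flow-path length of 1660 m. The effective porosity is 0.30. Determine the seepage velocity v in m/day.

Hydraulic gradient i = Δh / L = 70.2 / 1660 = 0.04229.
Darcy flux q = K · i = 13.80 × 0.04229 = 0.5836 m/day.
Seepage velocity v = q / n_e = 0.5836 / 0.30 = 1.945 m/day.

1.95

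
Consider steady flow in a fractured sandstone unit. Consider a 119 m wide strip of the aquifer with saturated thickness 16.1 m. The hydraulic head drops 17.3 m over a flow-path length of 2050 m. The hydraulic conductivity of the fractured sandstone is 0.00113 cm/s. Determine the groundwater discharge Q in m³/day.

Convert K: 0.00113 cm/s × 864 = 0.9763 m/day.
Cross-sectional area A = 119 × 16.1 = 1916 m².
Hydraulic gradient i = Δh / L = 17.3 / 2050 = 0.008439.
Darcy's law: Q = K · A · i = 0.9763 × 1916 × 0.008439 = 15.79 m³/day.

15.8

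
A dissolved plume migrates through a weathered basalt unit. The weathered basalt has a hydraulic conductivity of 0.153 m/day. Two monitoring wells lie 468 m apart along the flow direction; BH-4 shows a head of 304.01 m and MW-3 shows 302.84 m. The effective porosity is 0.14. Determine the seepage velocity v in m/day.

Hydraulic gradient i = (304.01 − 302.84) / 468 = 1.17 / 468 = 0.002500.
Darcy flux q = K · i = 0.1530 × 0.002500 = 0.0003825 m/day.
Seepage velocity v = q / n_e = 0.0003825 / 0.14 = 0.002732 m/day.

0.00273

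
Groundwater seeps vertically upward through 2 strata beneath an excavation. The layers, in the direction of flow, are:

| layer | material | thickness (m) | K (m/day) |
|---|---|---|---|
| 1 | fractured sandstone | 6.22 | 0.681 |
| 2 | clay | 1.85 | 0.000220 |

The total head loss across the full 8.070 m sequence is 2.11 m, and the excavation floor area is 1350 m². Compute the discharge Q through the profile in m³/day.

0.338

Flow is perpendicular to layering, so the layers act in series and the equivalent K is the thickness-weighted harmonic mean.
Total thickness L = 6.22 + 1.85 = 8.070 m.
Σ(b_i/K_i) = 6.22/0.681 + 1.85/0.000220 = 8418 d.
K_eq = L / Σ(b_i/K_i) = 8.070 / 8418 = 0.0009586 m/day.
Q = K_eq · A · (Δh/L) = 0.0009586 × 1350 × (2.11/8.070) = 0.3384 m³/day.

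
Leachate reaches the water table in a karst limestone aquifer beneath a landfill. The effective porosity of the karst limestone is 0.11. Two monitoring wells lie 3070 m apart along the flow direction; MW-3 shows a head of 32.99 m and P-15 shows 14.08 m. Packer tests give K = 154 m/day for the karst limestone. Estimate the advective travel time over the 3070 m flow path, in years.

Hydraulic gradient i = (32.99 − 14.08) / 3070 = 18.91 / 3070 = 0.006160.
Darcy flux q = K · i = 154.0 × 0.006160 = 0.9486 m/day.
Seepage velocity v = q / n_e = 0.9486 / 0.11 = 8.623 m/day.
Travel time t = L / v = 3070 / 8.623 = 356.0 days = 0.9747 years.

0.975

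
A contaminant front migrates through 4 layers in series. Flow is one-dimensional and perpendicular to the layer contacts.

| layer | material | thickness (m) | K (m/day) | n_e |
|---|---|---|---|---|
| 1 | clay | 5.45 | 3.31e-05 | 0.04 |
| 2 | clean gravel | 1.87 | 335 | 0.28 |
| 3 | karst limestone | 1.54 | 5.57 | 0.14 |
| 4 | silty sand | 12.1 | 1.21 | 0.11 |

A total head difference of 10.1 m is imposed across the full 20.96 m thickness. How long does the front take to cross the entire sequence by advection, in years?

102

With flow normal to the layers, continuity requires the same specific discharge q through every layer.
Σ(b_i/K_i) = 5.45/3.31e-05 + 1.87/335 + 1.54/5.57 + 12.1/1.21 = 1.647e+05 d.
q = Δh / Σ(b_i/K_i) = 10.1 / 1.647e+05 = 6.134e-05 m/day.
In each layer the seepage velocity is v_i = q/n_i, so the layer transit time is t_i = b_i·n_i / q:
  layer 1 (clay): t_1 = 5.45 × 0.04 / 6.134e-05 = 3554 d
  layer 2 (clean gravel): t_2 = 1.87 × 0.28 / 6.134e-05 = 8536 d
  layer 3 (karst limestone): t_3 = 1.54 × 0.14 / 6.134e-05 = 3515 d
  layer 4 (silty sand): t_4 = 12.1 × 0.11 / 6.134e-05 = 21700 d
Total t = Σ t_i = 37305 days = 102.1 years.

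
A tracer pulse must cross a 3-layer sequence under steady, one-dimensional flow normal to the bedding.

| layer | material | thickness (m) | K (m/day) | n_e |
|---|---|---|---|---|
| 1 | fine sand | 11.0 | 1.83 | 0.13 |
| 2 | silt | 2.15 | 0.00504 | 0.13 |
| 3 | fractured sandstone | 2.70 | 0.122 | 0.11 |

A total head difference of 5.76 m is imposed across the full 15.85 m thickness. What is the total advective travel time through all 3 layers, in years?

With flow normal to the layers, continuity requires the same specific discharge q through every layer.
Σ(b_i/K_i) = 11.0/1.83 + 2.15/0.00504 + 2.70/0.122 = 454.7 d.
q = Δh / Σ(b_i/K_i) = 5.76 / 454.7 = 0.01267 m/day.
In each layer the seepage velocity is v_i = q/n_i, so the layer transit time is t_i = b_i·n_i / q:
  layer 1 (fine sand): t_1 = 11.0 × 0.13 / 0.01267 = 112.9 d
  layer 2 (silt): t_2 = 2.15 × 0.13 / 0.01267 = 22.07 d
  layer 3 (fractured sandstone): t_3 = 2.70 × 0.11 / 0.01267 = 23.45 d
Total t = Σ t_i = 158.4 days = 0.4337 years.

0.434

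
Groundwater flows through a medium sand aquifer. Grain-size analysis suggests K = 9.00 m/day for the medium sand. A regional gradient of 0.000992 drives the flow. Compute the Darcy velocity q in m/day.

0.00893

Hydraulic gradient i = 0.000992.
Specific discharge q = K · i = 9.000 × 0.0009920 = 0.008928 m/day.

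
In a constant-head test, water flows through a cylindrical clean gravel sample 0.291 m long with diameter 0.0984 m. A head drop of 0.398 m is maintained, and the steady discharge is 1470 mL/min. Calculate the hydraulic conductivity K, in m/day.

Cross-sectional area A = π·(d/2)² = π × (0.0984/2)² = 0.007605 m².
Convert discharge: 1470 mL/min = 2.450e-05 m³/s.
Darcy's law rearranged: K = Q·L / (A·Δh) = 2.450e-05 × 0.291 / (0.007605 × 0.398) = 0.002356 m/s = 203.5 m/day.

204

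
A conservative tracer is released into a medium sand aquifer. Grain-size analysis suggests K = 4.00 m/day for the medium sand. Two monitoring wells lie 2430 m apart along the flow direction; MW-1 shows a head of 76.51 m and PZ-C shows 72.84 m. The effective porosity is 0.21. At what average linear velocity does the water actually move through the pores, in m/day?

0.0288

Hydraulic gradient i = (76.51 − 72.84) / 2430 = 3.67 / 2430 = 0.001510.
Darcy flux q = K · i = 4.000 × 0.001510 = 0.006041 m/day.
Seepage velocity v = q / n_e = 0.006041 / 0.21 = 0.02877 m/day.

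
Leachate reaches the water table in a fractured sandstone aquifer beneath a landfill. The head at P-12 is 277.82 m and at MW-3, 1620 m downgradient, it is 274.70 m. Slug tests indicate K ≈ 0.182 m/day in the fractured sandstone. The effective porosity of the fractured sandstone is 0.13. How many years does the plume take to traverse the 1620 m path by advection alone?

Hydraulic gradient i = (277.82 − 274.70) / 1620 = 3.12 / 1620 = 0.001926.
Darcy flux q = K · i = 0.1820 × 0.001926 = 0.0003505 m/day.
Seepage velocity v = q / n_e = 0.0003505 / 0.13 = 0.002696 m/day.
Travel time t = L / v = 1620 / 0.002696 = 6.008e+05 days = 1645 years.

1640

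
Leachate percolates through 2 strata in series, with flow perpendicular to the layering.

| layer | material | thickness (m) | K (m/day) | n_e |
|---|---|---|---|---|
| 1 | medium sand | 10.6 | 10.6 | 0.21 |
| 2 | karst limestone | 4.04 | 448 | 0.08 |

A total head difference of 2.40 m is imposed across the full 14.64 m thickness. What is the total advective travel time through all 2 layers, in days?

With flow normal to the layers, continuity requires the same specific discharge q through every layer.
Σ(b_i/K_i) = 10.6/10.6 + 4.04/448 = 1.009 d.
q = Δh / Σ(b_i/K_i) = 2.40 / 1.009 = 2.379 m/day.
In each layer the seepage velocity is v_i = q/n_i, so the layer transit time is t_i = b_i·n_i / q:
  layer 1 (medium sand): t_1 = 10.6 × 0.21 / 2.379 = 0.9359 d
  layer 2 (karst limestone): t_2 = 4.04 × 0.08 / 2.379 = 0.1359 d
Total t = Σ t_i = 1.072 days.

1.07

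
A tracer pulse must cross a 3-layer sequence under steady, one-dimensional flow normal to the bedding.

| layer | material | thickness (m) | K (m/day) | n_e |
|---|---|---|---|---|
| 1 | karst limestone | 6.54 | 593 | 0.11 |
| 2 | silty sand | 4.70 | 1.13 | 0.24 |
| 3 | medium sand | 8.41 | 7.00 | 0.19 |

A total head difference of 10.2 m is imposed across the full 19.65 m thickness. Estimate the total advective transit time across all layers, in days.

With flow normal to the layers, continuity requires the same specific discharge q through every layer.
Σ(b_i/K_i) = 6.54/593 + 4.70/1.13 + 8.41/7.00 = 5.372 d.
q = Δh / Σ(b_i/K_i) = 10.2 / 5.372 = 1.899 m/day.
In each layer the seepage velocity is v_i = q/n_i, so the layer transit time is t_i = b_i·n_i / q:
  layer 1 (karst limestone): t_1 = 6.54 × 0.11 / 1.899 = 0.3789 d
  layer 2 (silty sand): t_2 = 4.70 × 0.24 / 1.899 = 0.5941 d
  layer 3 (medium sand): t_3 = 8.41 × 0.19 / 1.899 = 0.8415 d
Total t = Σ t_i = 1.814 days.

1.81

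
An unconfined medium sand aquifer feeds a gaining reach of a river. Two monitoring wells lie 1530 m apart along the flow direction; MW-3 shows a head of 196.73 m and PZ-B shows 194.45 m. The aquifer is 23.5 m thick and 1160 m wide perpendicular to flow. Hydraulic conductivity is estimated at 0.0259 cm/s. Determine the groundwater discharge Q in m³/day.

909

Convert K: 0.0259 cm/s × 864 = 22.38 m/day.
Cross-sectional area A = 1160 × 23.5 = 27260 m².
Hydraulic gradient i = (196.73 − 194.45) / 1530 = 2.28 / 1530 = 0.001490.
Darcy's law: Q = K · A · i = 22.38 × 27260 × 0.001490 = 909.0 m³/day.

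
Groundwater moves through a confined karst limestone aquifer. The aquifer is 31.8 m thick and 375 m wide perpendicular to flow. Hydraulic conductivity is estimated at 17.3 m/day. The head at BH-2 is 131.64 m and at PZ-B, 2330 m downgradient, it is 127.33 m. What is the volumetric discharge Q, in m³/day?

382

Cross-sectional area A = 375 × 31.8 = 11925 m².
Hydraulic gradient i = (131.64 − 127.33) / 2330 = 4.31 / 2330 = 0.001850.
Darcy's law: Q = K · A · i = 17.30 × 11925 × 0.001850 = 381.6 m³/day.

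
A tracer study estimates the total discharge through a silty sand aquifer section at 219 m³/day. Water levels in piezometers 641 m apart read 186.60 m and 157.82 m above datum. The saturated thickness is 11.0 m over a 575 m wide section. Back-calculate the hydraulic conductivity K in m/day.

Cross-sectional area A = 575 × 11.0 = 6325 m².
Hydraulic gradient i = (186.60 − 157.82) / 641 = 28.78 / 641 = 0.04490.
From Q = K·A·i, K = Q / (A·i) = 219 / (6325 × 0.04490) = 0.7712 m/day.

0.771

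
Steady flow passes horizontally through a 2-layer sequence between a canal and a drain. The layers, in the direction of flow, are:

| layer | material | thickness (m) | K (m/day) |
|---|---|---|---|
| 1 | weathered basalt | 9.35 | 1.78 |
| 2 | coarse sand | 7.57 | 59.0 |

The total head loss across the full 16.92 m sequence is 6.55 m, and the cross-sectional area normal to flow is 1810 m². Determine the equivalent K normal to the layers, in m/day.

3.14

Flow is perpendicular to layering, so the layers act in series and the equivalent K is the thickness-weighted harmonic mean.
Total thickness L = 9.35 + 7.57 = 16.92 m.
Σ(b_i/K_i) = 9.35/1.78 + 7.57/59.0 = 5.381 d.
K_eq = L / Σ(b_i/K_i) = 16.92 / 5.381 = 3.144 m/day.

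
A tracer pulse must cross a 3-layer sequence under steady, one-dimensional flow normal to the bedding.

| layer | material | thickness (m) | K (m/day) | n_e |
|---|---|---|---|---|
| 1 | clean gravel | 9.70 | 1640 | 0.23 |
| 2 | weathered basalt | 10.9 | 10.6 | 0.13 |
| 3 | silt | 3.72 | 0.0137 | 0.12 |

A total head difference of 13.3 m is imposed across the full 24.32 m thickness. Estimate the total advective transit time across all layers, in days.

83.9

With flow normal to the layers, continuity requires the same specific discharge q through every layer.
Σ(b_i/K_i) = 9.70/1640 + 10.9/10.6 + 3.72/0.0137 = 272.6 d.
q = Δh / Σ(b_i/K_i) = 13.3 / 272.6 = 0.04880 m/day.
In each layer the seepage velocity is v_i = q/n_i, so the layer transit time is t_i = b_i·n_i / q:
  layer 1 (clean gravel): t_1 = 9.70 × 0.23 / 0.04880 = 45.72 d
  layer 2 (weathered basalt): t_2 = 10.9 × 0.13 / 0.04880 = 29.04 d
  layer 3 (silt): t_3 = 3.72 × 0.12 / 0.04880 = 9.148 d
Total t = Σ t_i = 83.91 days.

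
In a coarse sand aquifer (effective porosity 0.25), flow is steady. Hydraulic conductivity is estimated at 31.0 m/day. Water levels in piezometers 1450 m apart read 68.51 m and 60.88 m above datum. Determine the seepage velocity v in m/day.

0.652

Hydraulic gradient i = (68.51 − 60.88) / 1450 = 7.63 / 1450 = 0.005262.
Darcy flux q = K · i = 31.00 × 0.005262 = 0.1631 m/day.
Seepage velocity v = q / n_e = 0.1631 / 0.25 = 0.6525 m/day.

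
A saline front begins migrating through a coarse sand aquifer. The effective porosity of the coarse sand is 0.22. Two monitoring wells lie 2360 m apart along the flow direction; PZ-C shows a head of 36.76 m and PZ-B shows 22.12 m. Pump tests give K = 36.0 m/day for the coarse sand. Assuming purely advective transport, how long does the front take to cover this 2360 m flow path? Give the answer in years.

6.37

Hydraulic gradient i = (36.76 − 22.12) / 2360 = 14.64 / 2360 = 0.006203.
Darcy flux q = K · i = 36.00 × 0.006203 = 0.2233 m/day.
Seepage velocity v = q / n_e = 0.2233 / 0.22 = 1.015 m/day.
Travel time t = L / v = 2360 / 1.015 = 2325 days = 6.365 years.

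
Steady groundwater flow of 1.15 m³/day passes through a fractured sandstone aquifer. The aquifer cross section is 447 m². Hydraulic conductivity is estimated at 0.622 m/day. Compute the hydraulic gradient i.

From Q = K·A·i, i = Q / (K·A) = 1.15 / (0.6220 × 447.0) = 0.004136.

0.00414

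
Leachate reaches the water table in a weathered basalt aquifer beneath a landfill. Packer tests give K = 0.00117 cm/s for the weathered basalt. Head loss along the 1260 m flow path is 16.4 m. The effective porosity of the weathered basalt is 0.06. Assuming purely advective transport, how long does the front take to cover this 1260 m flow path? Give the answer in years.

Convert K: 0.00117 cm/s × 864 = 1.011 m/day.
Hydraulic gradient i = Δh / L = 16.4 / 1260 = 0.01302.
Darcy flux q = K · i = 1.011 × 0.01302 = 0.01316 m/day.
Seepage velocity v = q / n_e = 0.01316 / 0.06 = 0.2193 m/day.
Travel time t = L / v = 1260 / 0.2193 = 5746 days = 15.73 years.

15.7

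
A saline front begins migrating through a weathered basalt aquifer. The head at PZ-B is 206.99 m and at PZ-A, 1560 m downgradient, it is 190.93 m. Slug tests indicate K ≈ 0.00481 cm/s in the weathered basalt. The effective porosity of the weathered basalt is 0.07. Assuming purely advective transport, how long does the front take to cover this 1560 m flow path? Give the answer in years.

6.99

Convert K: 0.00481 cm/s × 864 = 4.156 m/day.
Hydraulic gradient i = (206.99 − 190.93) / 1560 = 16.06 / 1560 = 0.01029.
Darcy flux q = K · i = 4.156 × 0.01029 = 0.04278 m/day.
Seepage velocity v = q / n_e = 0.04278 / 0.07 = 0.6112 m/day.
Travel time t = L / v = 1560 / 0.6112 = 2552 days = 6.988 years.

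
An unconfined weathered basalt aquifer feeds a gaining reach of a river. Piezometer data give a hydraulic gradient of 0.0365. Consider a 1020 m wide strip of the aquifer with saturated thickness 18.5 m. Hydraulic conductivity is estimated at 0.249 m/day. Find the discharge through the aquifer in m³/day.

171

Cross-sectional area A = 1020 × 18.5 = 18870 m².
Hydraulic gradient i = 0.0365.
Darcy's law: Q = K · A · i = 0.2490 × 18870 × 0.03650 = 171.5 m³/day.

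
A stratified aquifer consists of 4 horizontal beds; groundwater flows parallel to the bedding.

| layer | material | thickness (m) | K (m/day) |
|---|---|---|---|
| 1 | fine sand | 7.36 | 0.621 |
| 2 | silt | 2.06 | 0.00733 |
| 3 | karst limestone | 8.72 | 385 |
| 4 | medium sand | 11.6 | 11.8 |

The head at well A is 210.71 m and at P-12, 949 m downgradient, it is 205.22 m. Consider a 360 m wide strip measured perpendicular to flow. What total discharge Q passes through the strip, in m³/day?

7290

Flow is parallel to layering, so each bed carries its own Darcy discharge and the transmissivities add.
Σ(K_i·b_i) = 0.621×7.36 + 0.00733×2.06 + 385×8.72 + 11.8×11.6 = 3499 m²/day.
Hydraulic gradient i = (210.71 − 205.22) / 949 = 5.49 / 949 = 0.005785.
Q = Σ(K_i·b_i) · W · i = 3499 × 360 × 0.005785 = 7286 m³/day.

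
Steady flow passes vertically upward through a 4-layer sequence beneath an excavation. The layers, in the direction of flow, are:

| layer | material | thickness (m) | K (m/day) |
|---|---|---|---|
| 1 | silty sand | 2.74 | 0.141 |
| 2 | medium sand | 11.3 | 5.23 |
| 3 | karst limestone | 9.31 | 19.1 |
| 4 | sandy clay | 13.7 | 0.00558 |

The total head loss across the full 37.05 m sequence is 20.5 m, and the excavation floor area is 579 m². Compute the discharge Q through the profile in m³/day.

Flow is perpendicular to layering, so the layers act in series and the equivalent K is the thickness-weighted harmonic mean.
Total thickness L = 2.74 + 11.3 + 9.31 + 13.7 = 37.05 m.
Σ(b_i/K_i) = 2.74/0.141 + 11.3/5.23 + 9.31/19.1 + 13.7/0.00558 = 2477 d.
K_eq = L / Σ(b_i/K_i) = 37.05 / 2477 = 0.01496 m/day.
Q = K_eq · A · (Δh/L) = 0.01496 × 579 × (20.5/37.05) = 4.791 m³/day.

4.79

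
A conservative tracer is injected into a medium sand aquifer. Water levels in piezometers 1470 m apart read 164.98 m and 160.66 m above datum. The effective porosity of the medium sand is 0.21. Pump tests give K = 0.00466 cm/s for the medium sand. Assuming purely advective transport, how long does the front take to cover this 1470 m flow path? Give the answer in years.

71.4

Convert K: 0.00466 cm/s × 864 = 4.026 m/day.
Hydraulic gradient i = (164.98 − 160.66) / 1470 = 4.32 / 1470 = 0.002939.
Darcy flux q = K · i = 4.026 × 0.002939 = 0.01183 m/day.
Seepage velocity v = q / n_e = 0.01183 / 0.21 = 0.05634 m/day.
Travel time t = L / v = 1470 / 0.05634 = 26090 days = 71.43 years.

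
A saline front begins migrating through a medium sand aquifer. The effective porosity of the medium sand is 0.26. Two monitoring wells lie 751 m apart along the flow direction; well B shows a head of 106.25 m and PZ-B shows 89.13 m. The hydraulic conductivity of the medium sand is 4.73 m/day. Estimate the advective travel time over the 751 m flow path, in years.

Hydraulic gradient i = (106.25 − 89.13) / 751 = 17.12 / 751 = 0.02280.
Darcy flux q = K · i = 4.730 × 0.02280 = 0.1078 m/day.
Seepage velocity v = q / n_e = 0.1078 / 0.26 = 0.4147 m/day.
Travel time t = L / v = 751 / 0.4147 = 1811 days = 4.958 years.

4.96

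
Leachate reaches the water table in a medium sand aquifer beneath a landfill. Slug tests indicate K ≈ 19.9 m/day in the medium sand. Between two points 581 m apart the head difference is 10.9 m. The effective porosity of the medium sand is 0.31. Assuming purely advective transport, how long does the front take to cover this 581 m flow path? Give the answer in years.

1.32

Hydraulic gradient i = Δh / L = 10.9 / 581 = 0.01876.
Darcy flux q = K · i = 19.90 × 0.01876 = 0.3733 m/day.
Seepage velocity v = q / n_e = 0.3733 / 0.31 = 1.204 m/day.
Travel time t = L / v = 581 / 1.204 = 482.4 days = 1.321 years.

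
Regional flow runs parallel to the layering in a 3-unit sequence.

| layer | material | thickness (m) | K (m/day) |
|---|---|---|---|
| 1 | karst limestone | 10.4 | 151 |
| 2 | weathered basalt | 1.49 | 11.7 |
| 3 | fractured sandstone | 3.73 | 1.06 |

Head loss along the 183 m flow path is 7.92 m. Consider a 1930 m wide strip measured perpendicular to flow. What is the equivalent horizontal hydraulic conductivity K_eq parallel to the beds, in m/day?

102

Flow is parallel to layering, so each bed carries its own Darcy discharge and the transmissivities add.
Σ(K_i·b_i) = 151×10.4 + 11.7×1.49 + 1.06×3.73 = 1592 m²/day.
Total thickness b = 15.62 m, so K_eq = Σ(K_i·b_i)/b = 101.9 m/day.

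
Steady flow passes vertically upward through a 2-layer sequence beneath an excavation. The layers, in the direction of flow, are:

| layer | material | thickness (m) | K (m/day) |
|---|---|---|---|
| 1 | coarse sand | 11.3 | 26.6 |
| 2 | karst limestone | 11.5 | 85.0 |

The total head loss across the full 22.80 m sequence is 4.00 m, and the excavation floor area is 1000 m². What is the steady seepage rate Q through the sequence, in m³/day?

7140

Flow is perpendicular to layering, so the layers act in series and the equivalent K is the thickness-weighted harmonic mean.
Total thickness L = 11.3 + 11.5 = 22.80 m.
Σ(b_i/K_i) = 11.3/26.6 + 11.5/85.0 = 0.5601 d.
K_eq = L / Σ(b_i/K_i) = 22.80 / 0.5601 = 40.71 m/day.
Q = K_eq · A · (Δh/L) = 40.71 × 1000 × (4.00/22.80) = 7142 m³/day.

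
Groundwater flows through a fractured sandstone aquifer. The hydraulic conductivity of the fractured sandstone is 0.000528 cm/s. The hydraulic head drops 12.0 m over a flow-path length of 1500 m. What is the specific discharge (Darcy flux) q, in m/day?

Convert K: 0.000528 cm/s × 864 = 0.4562 m/day.
Hydraulic gradient i = Δh / L = 12.0 / 1500 = 0.008000.
Specific discharge q = K · i = 0.4562 × 0.008000 = 0.003650 m/day.

0.00365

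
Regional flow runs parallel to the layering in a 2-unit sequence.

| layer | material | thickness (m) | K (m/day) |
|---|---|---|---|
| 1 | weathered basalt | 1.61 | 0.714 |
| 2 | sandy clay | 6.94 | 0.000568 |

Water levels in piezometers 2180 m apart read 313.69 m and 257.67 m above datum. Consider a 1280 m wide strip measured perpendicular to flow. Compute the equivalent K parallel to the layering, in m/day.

Flow is parallel to layering, so each bed carries its own Darcy discharge and the transmissivities add.
Σ(K_i·b_i) = 0.714×1.61 + 0.000568×6.94 = 1.153 m²/day.
Total thickness b = 8.550 m, so K_eq = Σ(K_i·b_i)/b = 0.1349 m/day.

0.135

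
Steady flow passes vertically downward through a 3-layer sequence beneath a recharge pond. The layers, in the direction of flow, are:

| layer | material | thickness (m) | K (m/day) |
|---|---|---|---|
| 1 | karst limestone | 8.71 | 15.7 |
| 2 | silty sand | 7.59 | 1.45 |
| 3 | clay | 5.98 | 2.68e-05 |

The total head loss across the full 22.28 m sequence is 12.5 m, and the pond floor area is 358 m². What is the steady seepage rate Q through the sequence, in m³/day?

0.0201

Flow is perpendicular to layering, so the layers act in series and the equivalent K is the thickness-weighted harmonic mean.
Total thickness L = 8.71 + 7.59 + 5.98 = 22.28 m.
Σ(b_i/K_i) = 8.71/15.7 + 7.59/1.45 + 5.98/2.68e-05 = 2.231e+05 d.
K_eq = L / Σ(b_i/K_i) = 22.28 / 2.231e+05 = 9.985e-05 m/day.
Q = K_eq · A · (Δh/L) = 9.985e-05 × 358 × (12.5/22.28) = 0.02005 m³/day.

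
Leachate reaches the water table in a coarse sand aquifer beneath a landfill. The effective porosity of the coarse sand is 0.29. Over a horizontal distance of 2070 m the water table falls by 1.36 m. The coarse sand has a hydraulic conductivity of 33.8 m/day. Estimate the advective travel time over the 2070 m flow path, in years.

Hydraulic gradient i = Δh / L = 1.36 / 2070 = 0.0006570.
Darcy flux q = K · i = 33.80 × 0.0006570 = 0.02221 m/day.
Seepage velocity v = q / n_e = 0.02221 / 0.29 = 0.07658 m/day.
Travel time t = L / v = 2070 / 0.07658 = 27032 days = 74.01 years.

74.0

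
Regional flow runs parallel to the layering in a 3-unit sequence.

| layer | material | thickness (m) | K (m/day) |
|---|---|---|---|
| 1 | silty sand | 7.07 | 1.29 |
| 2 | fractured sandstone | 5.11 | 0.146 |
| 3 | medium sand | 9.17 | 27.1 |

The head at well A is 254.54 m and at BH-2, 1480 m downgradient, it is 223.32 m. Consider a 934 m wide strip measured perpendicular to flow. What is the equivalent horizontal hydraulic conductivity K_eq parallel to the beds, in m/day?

Flow is parallel to layering, so each bed carries its own Darcy discharge and the transmissivities add.
Σ(K_i·b_i) = 1.29×7.07 + 0.146×5.11 + 27.1×9.17 = 258.4 m²/day.
Total thickness b = 21.35 m, so K_eq = Σ(K_i·b_i)/b = 12.10 m/day.

12.1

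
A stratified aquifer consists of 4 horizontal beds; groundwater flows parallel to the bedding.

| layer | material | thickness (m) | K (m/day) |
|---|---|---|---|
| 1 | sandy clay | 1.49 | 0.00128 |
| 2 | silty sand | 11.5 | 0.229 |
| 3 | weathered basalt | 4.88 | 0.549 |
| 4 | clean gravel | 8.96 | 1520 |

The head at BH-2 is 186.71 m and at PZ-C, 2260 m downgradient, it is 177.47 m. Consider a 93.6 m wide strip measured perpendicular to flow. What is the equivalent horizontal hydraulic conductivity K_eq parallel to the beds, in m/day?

Flow is parallel to layering, so each bed carries its own Darcy discharge and the transmissivities add.
Σ(K_i·b_i) = 0.00128×1.49 + 0.229×11.5 + 0.549×4.88 + 1520×8.96 = 13625 m²/day.
Total thickness b = 26.83 m, so K_eq = Σ(K_i·b_i)/b = 507.8 m/day.

508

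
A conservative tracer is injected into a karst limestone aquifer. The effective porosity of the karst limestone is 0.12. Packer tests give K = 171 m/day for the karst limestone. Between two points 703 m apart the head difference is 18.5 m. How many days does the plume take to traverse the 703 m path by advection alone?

18.7

Hydraulic gradient i = Δh / L = 18.5 / 703 = 0.02632.
Darcy flux q = K · i = 171.0 × 0.02632 = 4.500 m/day.
Seepage velocity v = q / n_e = 4.500 / 0.12 = 37.50 m/day.
Travel time t = L / v = 703 / 37.50 = 18.75 days.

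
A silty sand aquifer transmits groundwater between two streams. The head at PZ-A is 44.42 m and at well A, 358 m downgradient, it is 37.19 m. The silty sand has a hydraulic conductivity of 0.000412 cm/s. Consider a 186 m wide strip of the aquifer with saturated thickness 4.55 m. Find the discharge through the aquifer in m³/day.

6.08

Convert K: 0.000412 cm/s × 864 = 0.3560 m/day.
Cross-sectional area A = 186 × 4.55 = 846.3 m².
Hydraulic gradient i = (44.42 − 37.19) / 358 = 7.23 / 358 = 0.02020.
Darcy's law: Q = K · A · i = 0.3560 × 846.3 × 0.02020 = 6.084 m³/day.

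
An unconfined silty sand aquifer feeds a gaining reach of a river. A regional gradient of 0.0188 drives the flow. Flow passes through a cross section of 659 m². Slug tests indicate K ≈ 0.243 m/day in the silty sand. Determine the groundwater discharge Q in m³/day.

Hydraulic gradient i = 0.0188.
Darcy's law: Q = K · A · i = 0.2430 × 659.0 × 0.01880 = 3.011 m³/day.

3.01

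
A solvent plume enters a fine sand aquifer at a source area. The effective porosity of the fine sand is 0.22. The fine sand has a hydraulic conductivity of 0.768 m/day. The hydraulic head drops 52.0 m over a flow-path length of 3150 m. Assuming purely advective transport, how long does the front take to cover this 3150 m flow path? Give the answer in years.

Hydraulic gradient i = Δh / L = 52.0 / 3150 = 0.01651.
Darcy flux q = K · i = 0.7680 × 0.01651 = 0.01268 m/day.
Seepage velocity v = q / n_e = 0.01268 / 0.22 = 0.05763 m/day.
Travel time t = L / v = 3150 / 0.05763 = 54661 days = 149.7 years.

150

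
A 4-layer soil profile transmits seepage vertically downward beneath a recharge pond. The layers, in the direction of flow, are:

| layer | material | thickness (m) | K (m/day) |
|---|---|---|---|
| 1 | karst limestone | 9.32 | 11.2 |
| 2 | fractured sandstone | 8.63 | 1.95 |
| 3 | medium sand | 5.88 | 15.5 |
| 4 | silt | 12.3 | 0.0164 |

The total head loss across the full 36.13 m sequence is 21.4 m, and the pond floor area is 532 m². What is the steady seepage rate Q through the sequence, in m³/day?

15.1

Flow is perpendicular to layering, so the layers act in series and the equivalent K is the thickness-weighted harmonic mean.
Total thickness L = 9.32 + 8.63 + 5.88 + 12.3 = 36.13 m.
Σ(b_i/K_i) = 9.32/11.2 + 8.63/1.95 + 5.88/15.5 + 12.3/0.0164 = 755.6 d.
K_eq = L / Σ(b_i/K_i) = 36.13 / 755.6 = 0.04781 m/day.
Q = K_eq · A · (Δh/L) = 0.04781 × 532 × (21.4/36.13) = 15.07 m³/day.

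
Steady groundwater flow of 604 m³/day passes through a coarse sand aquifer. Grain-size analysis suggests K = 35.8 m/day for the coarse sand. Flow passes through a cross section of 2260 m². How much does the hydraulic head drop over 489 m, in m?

3.65

From Q = K·A·i, i = Q / (K·A) = 604 / (35.80 × 2260) = 0.007465.
Head loss Δh = i · L = 0.007465 × 489 = 3.651 m.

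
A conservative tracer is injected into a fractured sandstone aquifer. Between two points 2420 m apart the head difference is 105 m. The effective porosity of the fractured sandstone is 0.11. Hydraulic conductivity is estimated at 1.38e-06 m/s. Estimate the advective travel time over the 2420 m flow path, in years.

Convert K: 1.38e-06 m/s × 86400 = 0.1192 m/day.
Hydraulic gradient i = Δh / L = 105 / 2420 = 0.04339.
Darcy flux q = K · i = 0.1192 × 0.04339 = 0.005173 m/day.
Seepage velocity v = q / n_e = 0.005173 / 0.11 = 0.04703 m/day.
Travel time t = L / v = 2420 / 0.04703 = 51457 days = 140.9 years.

141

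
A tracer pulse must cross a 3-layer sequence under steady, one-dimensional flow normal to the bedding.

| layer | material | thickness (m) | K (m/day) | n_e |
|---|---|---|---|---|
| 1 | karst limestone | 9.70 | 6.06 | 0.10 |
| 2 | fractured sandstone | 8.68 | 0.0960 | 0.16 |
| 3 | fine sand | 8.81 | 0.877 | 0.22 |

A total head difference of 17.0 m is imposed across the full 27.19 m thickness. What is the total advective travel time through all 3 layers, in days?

With flow normal to the layers, continuity requires the same specific discharge q through every layer.
Σ(b_i/K_i) = 9.70/6.06 + 8.68/0.0960 + 8.81/0.877 = 102.1 d.
q = Δh / Σ(b_i/K_i) = 17.0 / 102.1 = 0.1666 m/day.
In each layer the seepage velocity is v_i = q/n_i, so the layer transit time is t_i = b_i·n_i / q:
  layer 1 (karst limestone): t_1 = 9.70 × 0.10 / 0.1666 = 5.824 d
  layer 2 (fractured sandstone): t_2 = 8.68 × 0.16 / 0.1666 = 8.338 d
  layer 3 (fine sand): t_3 = 8.81 × 0.22 / 0.1666 = 11.64 d
Total t = Σ t_i = 25.80 days.

25.8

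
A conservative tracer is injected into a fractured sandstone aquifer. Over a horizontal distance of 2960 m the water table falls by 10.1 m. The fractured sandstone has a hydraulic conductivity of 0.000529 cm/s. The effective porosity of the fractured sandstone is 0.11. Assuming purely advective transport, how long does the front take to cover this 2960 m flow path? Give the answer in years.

Convert K: 0.000529 cm/s × 864 = 0.4571 m/day.
Hydraulic gradient i = Δh / L = 10.1 / 2960 = 0.003412.
Darcy flux q = K · i = 0.4571 × 0.003412 = 0.001560 m/day.
Seepage velocity v = q / n_e = 0.001560 / 0.11 = 0.01418 m/day.
Travel time t = L / v = 2960 / 0.01418 = 2.088e+05 days = 571.6 years.

572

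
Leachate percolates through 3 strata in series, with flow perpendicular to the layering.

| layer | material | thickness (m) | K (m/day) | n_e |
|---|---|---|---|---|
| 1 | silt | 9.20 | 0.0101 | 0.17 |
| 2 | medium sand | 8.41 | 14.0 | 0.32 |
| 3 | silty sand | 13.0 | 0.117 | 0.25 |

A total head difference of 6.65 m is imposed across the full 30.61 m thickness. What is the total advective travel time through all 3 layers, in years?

3.16

With flow normal to the layers, continuity requires the same specific discharge q through every layer.
Σ(b_i/K_i) = 9.20/0.0101 + 8.41/14.0 + 13.0/0.117 = 1023 d.
q = Δh / Σ(b_i/K_i) = 6.65 / 1023 = 0.006503 m/day.
In each layer the seepage velocity is v_i = q/n_i, so the layer transit time is t_i = b_i·n_i / q:
  layer 1 (silt): t_1 = 9.20 × 0.17 / 0.006503 = 240.5 d
  layer 2 (medium sand): t_2 = 8.41 × 0.32 / 0.006503 = 413.8 d
  layer 3 (silty sand): t_3 = 13.0 × 0.25 / 0.006503 = 499.8 d
Total t = Σ t_i = 1154 days = 3.160 years.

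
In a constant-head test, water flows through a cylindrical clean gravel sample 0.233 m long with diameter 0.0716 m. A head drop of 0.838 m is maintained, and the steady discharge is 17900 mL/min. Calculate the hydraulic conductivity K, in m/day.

1780

Cross-sectional area A = π·(d/2)² = π × (0.0716/2)² = 0.004026 m².
Convert discharge: 17900 mL/min = 0.0002983 m³/s.
Darcy's law rearranged: K = Q·L / (A·Δh) = 0.0002983 × 0.233 / (0.004026 × 0.838) = 0.02060 m/s = 1780 m/day.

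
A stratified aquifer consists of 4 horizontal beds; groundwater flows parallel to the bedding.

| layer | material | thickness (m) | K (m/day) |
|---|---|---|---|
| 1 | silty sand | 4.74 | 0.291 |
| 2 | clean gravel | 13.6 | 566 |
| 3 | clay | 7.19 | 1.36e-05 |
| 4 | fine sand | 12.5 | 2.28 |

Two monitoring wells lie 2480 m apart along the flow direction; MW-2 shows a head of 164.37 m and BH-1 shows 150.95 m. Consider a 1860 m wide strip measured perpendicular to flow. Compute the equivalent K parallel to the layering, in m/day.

Flow is parallel to layering, so each bed carries its own Darcy discharge and the transmissivities add.
Σ(K_i·b_i) = 0.291×4.74 + 566×13.6 + 1.36e-05×7.19 + 2.28×12.5 = 7727 m²/day.
Total thickness b = 38.03 m, so K_eq = Σ(K_i·b_i)/b = 203.2 m/day.

203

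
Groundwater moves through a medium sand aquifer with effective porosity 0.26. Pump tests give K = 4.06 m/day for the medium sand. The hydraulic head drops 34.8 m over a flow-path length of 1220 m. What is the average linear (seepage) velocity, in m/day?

0.445

Hydraulic gradient i = Δh / L = 34.8 / 1220 = 0.02852.
Darcy flux q = K · i = 4.060 × 0.02852 = 0.1158 m/day.
Seepage velocity v = q / n_e = 0.1158 / 0.26 = 0.4454 m/day.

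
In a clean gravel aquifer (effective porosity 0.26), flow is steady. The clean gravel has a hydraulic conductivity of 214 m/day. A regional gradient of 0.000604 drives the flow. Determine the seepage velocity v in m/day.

0.497

Hydraulic gradient i = 0.000604.
Darcy flux q = K · i = 214.0 × 0.0006040 = 0.1293 m/day.
Seepage velocity v = q / n_e = 0.1293 / 0.26 = 0.4971 m/day.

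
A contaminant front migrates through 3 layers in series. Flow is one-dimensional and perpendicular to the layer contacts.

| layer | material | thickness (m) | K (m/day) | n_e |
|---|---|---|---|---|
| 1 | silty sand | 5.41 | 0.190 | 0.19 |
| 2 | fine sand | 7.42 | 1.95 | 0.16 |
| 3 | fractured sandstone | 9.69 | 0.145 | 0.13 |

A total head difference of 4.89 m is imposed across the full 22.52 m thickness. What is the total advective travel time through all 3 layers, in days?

70.4

With flow normal to the layers, continuity requires the same specific discharge q through every layer.
Σ(b_i/K_i) = 5.41/0.190 + 7.42/1.95 + 9.69/0.145 = 99.11 d.
q = Δh / Σ(b_i/K_i) = 4.89 / 99.11 = 0.04934 m/day.
In each layer the seepage velocity is v_i = q/n_i, so the layer transit time is t_i = b_i·n_i / q:
  layer 1 (silty sand): t_1 = 5.41 × 0.19 / 0.04934 = 20.83 d
  layer 2 (fine sand): t_2 = 7.42 × 0.16 / 0.04934 = 24.06 d
  layer 3 (fractured sandstone): t_3 = 9.69 × 0.13 / 0.04934 = 25.53 d
Total t = Σ t_i = 70.42 days.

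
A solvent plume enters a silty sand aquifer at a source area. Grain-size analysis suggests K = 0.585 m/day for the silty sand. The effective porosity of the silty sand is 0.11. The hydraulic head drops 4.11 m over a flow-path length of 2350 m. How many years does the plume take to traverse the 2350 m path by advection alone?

692

Hydraulic gradient i = Δh / L = 4.11 / 2350 = 0.001749.
Darcy flux q = K · i = 0.5850 × 0.001749 = 0.001023 m/day.
Seepage velocity v = q / n_e = 0.001023 / 0.11 = 0.009301 m/day.
Travel time t = L / v = 2350 / 0.009301 = 2.527e+05 days = 691.7 years.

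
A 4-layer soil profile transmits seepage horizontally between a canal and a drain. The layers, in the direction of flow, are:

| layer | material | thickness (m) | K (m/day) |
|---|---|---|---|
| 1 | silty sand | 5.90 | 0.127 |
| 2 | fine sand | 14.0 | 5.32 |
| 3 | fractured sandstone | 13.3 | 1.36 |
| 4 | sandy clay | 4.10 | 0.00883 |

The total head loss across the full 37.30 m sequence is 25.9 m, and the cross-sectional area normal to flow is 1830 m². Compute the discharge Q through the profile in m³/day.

90.6

Flow is perpendicular to layering, so the layers act in series and the equivalent K is the thickness-weighted harmonic mean.
Total thickness L = 5.90 + 14.0 + 13.3 + 4.10 = 37.30 m.
Σ(b_i/K_i) = 5.90/0.127 + 14.0/5.32 + 13.3/1.36 + 4.10/0.00883 = 523.2 d.
K_eq = L / Σ(b_i/K_i) = 37.30 / 523.2 = 0.07129 m/day.
Q = K_eq · A · (Δh/L) = 0.07129 × 1830 × (25.9/37.30) = 90.59 m³/day.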